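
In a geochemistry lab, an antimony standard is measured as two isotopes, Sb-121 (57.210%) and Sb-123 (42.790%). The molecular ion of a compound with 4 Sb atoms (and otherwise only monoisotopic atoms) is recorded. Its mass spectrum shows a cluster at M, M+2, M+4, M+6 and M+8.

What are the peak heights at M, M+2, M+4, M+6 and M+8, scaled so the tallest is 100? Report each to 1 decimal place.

Expanding (0.57210 + 0.42790)^4:
P(M) = 0.57210^4 = 0.107124
P(M+2) = 4 × 0.57210^3 × 0.42790^1 = 0.320493
P(M+4) = 6 × 0.57210^2 × 0.42790^2 = 0.359567
P(M+6) = 4 × 0.57210^1 × 0.42790^3 = 0.179291
P(M+8) = 0.42790^4 = 0.033525
The M+4 peak is largest (0.359567); scaling to 100 gives 29.8 : 89.1 : 100.0 : 49.9 : 9.3.

29.8 : 89.1 : 100.0 : 49.9 : 9.3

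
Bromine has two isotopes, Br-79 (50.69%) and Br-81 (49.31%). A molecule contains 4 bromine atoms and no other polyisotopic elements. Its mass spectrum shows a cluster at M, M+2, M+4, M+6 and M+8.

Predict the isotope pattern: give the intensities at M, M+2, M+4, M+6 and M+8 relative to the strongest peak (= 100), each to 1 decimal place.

Each Br atom is independently Br-79 (p = 0.5069) or Br-81 (q = 0.4931); the cluster is the binomial expansion (p + q)^4.
P(M) = 0.5069^4 = 0.066022
P(M+2) = 4 × 0.5069^3 × 0.4931^1 = 0.256899
P(M+4) = 6 × 0.5069^2 × 0.4931^2 = 0.374857
P(M+6) = 4 × 0.5069^1 × 0.4931^3 = 0.243101
P(M+8) = 0.4931^4 = 0.059121
The M+4 peak is largest (0.374857); scaling to 100 gives 17.6 : 68.5 : 100.0 : 64.9 : 15.8.

17.6 : 68.5 : 100.0 : 64.9 : 15.8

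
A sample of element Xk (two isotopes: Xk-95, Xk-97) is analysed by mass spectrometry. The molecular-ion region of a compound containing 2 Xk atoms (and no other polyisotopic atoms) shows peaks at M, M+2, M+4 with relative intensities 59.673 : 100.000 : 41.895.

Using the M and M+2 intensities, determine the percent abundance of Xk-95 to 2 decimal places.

Write p for the Xk-95 fraction. I(M+2)/I(M) = [C(2,1)·p^1·(1−p)] / p^2 = 2·(1−p)/p = 100.000/59.673 = 1.6758
(1−p)/p = 1.6758/2 = 0.8379  ⇒  p = 1/(1 + 0.8379) = 0.5441
Xk-95: 54.41%, Xk-97: 45.59%.

54.41%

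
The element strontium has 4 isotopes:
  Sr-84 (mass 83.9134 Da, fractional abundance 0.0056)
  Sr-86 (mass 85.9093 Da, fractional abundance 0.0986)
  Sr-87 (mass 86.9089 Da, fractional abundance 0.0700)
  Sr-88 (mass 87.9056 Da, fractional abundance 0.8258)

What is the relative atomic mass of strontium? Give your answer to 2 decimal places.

87.62 Da

Weight each isotope mass by its fractional abundance: 0.0056 × 83.9134 + 0.0986 × 85.9093 + 0.0700 × 86.9089 + 0.8258 × 87.9056
= 0.46992 + 8.47066 + 6.08362 + 72.59244 = 87.61664 Da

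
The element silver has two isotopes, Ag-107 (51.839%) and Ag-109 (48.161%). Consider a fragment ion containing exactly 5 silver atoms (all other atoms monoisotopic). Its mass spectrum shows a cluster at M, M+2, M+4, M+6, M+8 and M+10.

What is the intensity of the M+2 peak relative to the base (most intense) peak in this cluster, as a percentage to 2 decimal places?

53.82%

Binomial terms of (0.51839 + 0.48161)^5: M 0.0374, M+2 0.1739, M+4 0.3231, M+6 0.3002, M+8 0.1394, M+10 0.0259 → M+4 is the base peak.
P(M+4) = C(5,2) × 0.51839^3 × 0.48161^2 = 10 × 0.13930601 × 0.23194819 = 0.323118 (base)
P(M+2) = C(5,1) × 0.51839^4 × 0.48161^1 = 5 × 0.07221484 × 0.48161 = 0.173897
Relative intensity = 0.173897 / 0.323118 × 100 = 53.82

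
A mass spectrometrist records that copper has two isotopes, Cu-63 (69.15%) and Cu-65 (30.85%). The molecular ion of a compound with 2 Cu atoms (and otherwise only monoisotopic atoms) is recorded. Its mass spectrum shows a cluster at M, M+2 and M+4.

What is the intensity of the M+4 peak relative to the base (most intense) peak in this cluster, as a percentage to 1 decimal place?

19.9%

(0.6915 + 0.3085)^2 gives M 0.4782, M+2 0.4267, M+4 0.0952; the largest is M.
P(M) = C(2,0) × 0.6915^2 × 0.3085^0 = 1 × 0.47817225 × 1.0000 = 0.478172 (base)
P(M+4) = C(2,2) × 0.6915^0 × 0.3085^2 = 1 × 1.0000 × 0.09517225 = 0.095172
Relative intensity = 0.095172 / 0.478172 × 100 = 19.9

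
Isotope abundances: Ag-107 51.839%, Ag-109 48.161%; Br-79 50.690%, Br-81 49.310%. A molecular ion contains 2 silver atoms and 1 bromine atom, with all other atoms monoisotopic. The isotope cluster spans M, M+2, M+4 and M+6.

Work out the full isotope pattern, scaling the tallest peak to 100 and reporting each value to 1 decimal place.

35.3 : 100.0 : 94.3 : 29.7

Silver pattern (n=2): 0.26872819 : 0.49932362 : 0.23194819
Bromine pattern (n=1): 0.5069 : 0.4931
Convolve the two distributions (both contribute in 2-u steps):
  M: 0.26872819×0.5069 = 0.136218
  M+2: 0.26872819×0.4931 + 0.49932362×0.5069 = 0.385617
  M+4: 0.49932362×0.4931 + 0.23194819×0.5069 = 0.363791
  M+6: 0.23194819×0.4931 = 0.114374
Scale to base peak (0.385617) = 100: 35.3 : 100.0 : 94.3 : 29.7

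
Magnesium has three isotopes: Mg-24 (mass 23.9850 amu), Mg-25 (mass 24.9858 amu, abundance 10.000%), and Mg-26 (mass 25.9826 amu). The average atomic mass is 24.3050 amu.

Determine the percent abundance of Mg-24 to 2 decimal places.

78.99%

Let x and y be the fractions of Mg-24 and Mg-26. Then x + y = 1 − 0.10000 = 0.90000 and 23.9850x + 25.9826y = 24.3050 − 0.10000×24.9858 = 21.80642.
Substituting: 23.9850x + 25.9826(0.90000 − x) = 21.80642
(23.9850 − 25.9826)x = -1.57792  ⇒  x = 0.78991, y = 0.11009
Mg-24: 78.99%, Mg-26: 11.01%.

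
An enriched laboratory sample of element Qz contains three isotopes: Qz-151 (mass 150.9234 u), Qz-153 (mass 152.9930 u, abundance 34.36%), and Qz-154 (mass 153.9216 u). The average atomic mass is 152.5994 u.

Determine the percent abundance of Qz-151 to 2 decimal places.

The remaining 65.64% is split between Qz-151 (fraction x) and Qz-154 (fraction 0.6564 − x).
Substituting: 150.9234x + 153.9216(0.6564 − x) = 100.0310052
(150.9234 − 153.9216)x = -1.00313304  ⇒  x = 0.33458, y = 0.32182
Qz-151: 33.46%, Qz-154: 32.18%.

33.46%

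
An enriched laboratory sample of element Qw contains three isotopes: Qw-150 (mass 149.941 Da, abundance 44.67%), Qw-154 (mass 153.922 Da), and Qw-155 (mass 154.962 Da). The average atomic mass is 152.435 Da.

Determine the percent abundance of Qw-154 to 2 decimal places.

27.32%

The remaining 55.33% is split between Qw-154 (fraction x) and Qw-155 (fraction 0.5533 − x).
Substituting: 153.922x + 154.962(0.5533 − x) = 85.4563553
(153.922 − 154.962)x = -0.2841193  ⇒  x = 0.27319, y = 0.28011
Qw-154: 27.32%, Qw-155: 28.01%.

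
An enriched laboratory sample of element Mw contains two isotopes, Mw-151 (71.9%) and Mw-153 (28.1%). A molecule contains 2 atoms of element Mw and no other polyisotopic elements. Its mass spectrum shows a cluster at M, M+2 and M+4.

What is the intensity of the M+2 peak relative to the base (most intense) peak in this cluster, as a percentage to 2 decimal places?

Binomial terms of (0.719 + 0.281)^2: M 0.5170, M+2 0.4041, M+4 0.0790 → M is the base peak.
P(M) = C(2,0) × 0.719^2 × 0.281^0 = 1 × 0.516961 × 1.0000 = 0.516961 (base)
P(M+2) = C(2,1) × 0.719^1 × 0.281^1 = 2 × 0.7190 × 0.2810 = 0.404078
Relative intensity = 0.404078 / 0.516961 × 100 = 78.16

78.16%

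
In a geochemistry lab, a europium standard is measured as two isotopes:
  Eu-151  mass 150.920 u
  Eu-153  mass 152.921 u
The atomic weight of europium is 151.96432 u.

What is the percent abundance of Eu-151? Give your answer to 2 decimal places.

Writing the weighted mean with unknown fraction x of Eu-151:
150.920·x + 152.921·(1 − x) = 151.96432
(150.920 − 152.921)·x = 151.96432 − 152.921
x = -0.95668 / -2.001 = 0.47810 → 47.81% Eu-151, 52.19% Eu-153.

47.81%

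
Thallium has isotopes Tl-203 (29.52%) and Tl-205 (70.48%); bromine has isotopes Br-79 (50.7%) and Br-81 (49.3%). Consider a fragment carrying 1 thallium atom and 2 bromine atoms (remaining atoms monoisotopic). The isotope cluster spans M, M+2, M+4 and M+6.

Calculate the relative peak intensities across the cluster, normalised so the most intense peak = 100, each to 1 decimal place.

17.9 : 77.5 : 100.0 : 40.4

Thallium pattern (n=1): 0.2952 : 0.7048
Bromine pattern (n=2): 0.257049 : 0.499902 : 0.243049
Convolve the two distributions (both contribute in 2-u steps):
  M: 0.2952×0.257049 = 0.075881
  M+2: 0.2952×0.499902 + 0.7048×0.257049 = 0.328739
  M+4: 0.2952×0.243049 + 0.7048×0.499902 = 0.424079
  M+6: 0.7048×0.243049 = 0.171301
Scale to base peak (0.424079) = 100: 17.9 : 77.5 : 100.0 : 40.4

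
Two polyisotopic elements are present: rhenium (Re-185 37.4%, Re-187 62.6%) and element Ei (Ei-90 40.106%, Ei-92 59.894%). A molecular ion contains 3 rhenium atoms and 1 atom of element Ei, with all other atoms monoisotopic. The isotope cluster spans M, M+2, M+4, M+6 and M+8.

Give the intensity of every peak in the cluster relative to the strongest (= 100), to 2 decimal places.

5.80 : 37.79 : 92.24 : 100.00 : 40.62

Rhenium pattern (n=3): 0.05231362 : 0.26268713 : 0.43968487 : 0.24531438
Element Ei pattern (n=1): 0.40106 : 0.59894
Convolve the two distributions (both contribute in 2-u steps):
  M: 0.05231362×0.40106 = 0.020981
  M+2: 0.05231362×0.59894 + 0.26268713×0.40106 = 0.136686
  M+4: 0.26268713×0.59894 + 0.43968487×0.40106 = 0.333674
  M+6: 0.43968487×0.59894 + 0.24531438×0.40106 = 0.361731
  M+8: 0.24531438×0.59894 = 0.146929
Scale to base peak (0.361731) = 100: 5.80 : 37.79 : 92.24 : 100.00 : 40.62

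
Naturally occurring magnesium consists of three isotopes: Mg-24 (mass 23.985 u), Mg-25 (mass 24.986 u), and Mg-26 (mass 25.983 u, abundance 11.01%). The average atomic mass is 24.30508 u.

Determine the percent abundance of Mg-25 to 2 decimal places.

10.00%

Let x and y be the fractions of Mg-24 and Mg-25. Then x + y = 1 − 0.1101 = 0.8899 and 23.985x + 24.986y = 24.30508 − 0.1101×25.983 = 21.4443517.
Substituting: 23.985x + 24.986(0.8899 − x) = 21.4443517
(23.985 − 24.986)x = -0.7906897  ⇒  x = 0.78990, y = 0.10000
Mg-24: 78.99%, Mg-25: 10.00%.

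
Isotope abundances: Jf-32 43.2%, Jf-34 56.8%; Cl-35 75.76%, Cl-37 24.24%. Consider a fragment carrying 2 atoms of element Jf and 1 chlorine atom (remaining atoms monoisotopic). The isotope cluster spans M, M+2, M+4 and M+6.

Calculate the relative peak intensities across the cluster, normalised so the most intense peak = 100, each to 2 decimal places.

33.90 : 100.00 : 87.13 : 18.75

Element Jf pattern (n=2): 0.186624 : 0.490752 : 0.322624
Chlorine pattern (n=1): 0.7576 : 0.2424
Convolve the two distributions (both contribute in 2-u steps):
  M: 0.186624×0.7576 = 0.141386
  M+2: 0.186624×0.2424 + 0.490752×0.7576 = 0.417031
  M+4: 0.490752×0.2424 + 0.322624×0.7576 = 0.363378
  M+6: 0.322624×0.2424 = 0.078204
Scale to base peak (0.417031) = 100: 33.90 : 100.00 : 87.13 : 18.75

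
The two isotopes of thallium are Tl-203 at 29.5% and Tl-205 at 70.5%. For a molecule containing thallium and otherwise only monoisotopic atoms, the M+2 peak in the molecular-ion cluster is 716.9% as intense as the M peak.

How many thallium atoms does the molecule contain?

3

The M+2/M ratio from n Tl atoms is n · q/p = n · 0.705/0.295.
n = 7.169 × 0.295/0.705 = 3.00 ≈ 3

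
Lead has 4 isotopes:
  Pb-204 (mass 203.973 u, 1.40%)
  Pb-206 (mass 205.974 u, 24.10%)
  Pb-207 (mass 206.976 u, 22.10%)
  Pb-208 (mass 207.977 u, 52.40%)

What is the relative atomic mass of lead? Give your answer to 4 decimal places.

207.2170 u

Average mass = Σ (abundance × isotope mass) = 0.0140 × 203.973 + 0.2410 × 205.974 + 0.2210 × 206.976 + 0.5240 × 207.977
= 2.85562 + 49.63973 + 45.74170 + 108.97995 = 207.21700 u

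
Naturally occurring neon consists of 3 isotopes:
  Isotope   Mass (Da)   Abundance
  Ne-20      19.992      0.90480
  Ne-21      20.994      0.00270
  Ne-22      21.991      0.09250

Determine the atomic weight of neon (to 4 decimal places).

The abundance-weighted mean is 0.90480 × 19.992 + 0.00270 × 20.994 + 0.09250 × 21.991
= 18.08876 + 0.05668 + 2.03417 = 20.17961 Da

20.1796 Da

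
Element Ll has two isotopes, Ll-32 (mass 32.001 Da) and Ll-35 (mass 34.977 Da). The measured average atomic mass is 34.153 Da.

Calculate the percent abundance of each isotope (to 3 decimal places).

Let x be the fractional abundance of Ll-32; then Ll-35 has abundance 1 − x.
32.001·x + 34.977·(1 − x) = 34.153
(32.001 − 34.977)·x = 34.153 − 34.977
x = -0.824 / -2.976 = 0.27688 → 27.688% Ll-32, 72.312% Ll-35.

Ll-32: 27.688%, Ll-35: 72.312%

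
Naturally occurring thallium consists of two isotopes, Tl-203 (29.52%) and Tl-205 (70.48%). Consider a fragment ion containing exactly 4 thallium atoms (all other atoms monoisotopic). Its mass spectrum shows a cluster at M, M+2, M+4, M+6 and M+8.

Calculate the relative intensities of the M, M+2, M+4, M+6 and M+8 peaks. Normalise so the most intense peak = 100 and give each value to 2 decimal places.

1.84 : 17.54 : 62.83 : 100.00 : 59.69

Expanding (0.2952 + 0.7048)^4:
P(M) = 0.2952^4 = 0.007594
P(M+2) = 4 × 0.2952^3 × 0.7048^1 = 0.072523
P(M+4) = 6 × 0.2952^2 × 0.7048^2 = 0.259726
P(M+6) = 4 × 0.2952^1 × 0.7048^3 = 0.413403
P(M+8) = 0.7048^4 = 0.246754
The M+6 peak is largest (0.413403); scaling to 100 gives 1.84 : 17.54 : 62.83 : 100.00 : 59.69.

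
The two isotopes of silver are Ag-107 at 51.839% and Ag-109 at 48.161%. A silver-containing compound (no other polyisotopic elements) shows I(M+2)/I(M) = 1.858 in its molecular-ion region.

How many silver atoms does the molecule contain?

2

With n Ag atoms, P(M+2)/P(M) = C(n,1)·p^(n−1)q / p^n = n·q/p = n · 0.48161/0.51839.
n = 1.858 × 0.51839/0.48161 = 2.00 ≈ 2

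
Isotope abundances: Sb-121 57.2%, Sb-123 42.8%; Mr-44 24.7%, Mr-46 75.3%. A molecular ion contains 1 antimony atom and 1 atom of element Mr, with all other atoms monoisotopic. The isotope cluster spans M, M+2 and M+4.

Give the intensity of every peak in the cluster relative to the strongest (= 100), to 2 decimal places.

26.34 : 100.00 : 60.08

Antimony pattern (n=1): 0.5720 : 0.4280
Element Mr pattern (n=1): 0.2470 : 0.7530
Convolve the two distributions (both contribute in 2-u steps):
  M: 0.5720×0.2470 = 0.141284
  M+2: 0.5720×0.7530 + 0.4280×0.2470 = 0.536432
  M+4: 0.4280×0.7530 = 0.322284
Scale to base peak (0.536432) = 100: 26.34 : 100.00 : 60.08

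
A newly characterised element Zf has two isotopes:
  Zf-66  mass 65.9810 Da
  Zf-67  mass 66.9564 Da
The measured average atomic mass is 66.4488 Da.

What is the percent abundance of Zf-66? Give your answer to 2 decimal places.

Let x be the fractional abundance of Zf-66; then Zf-67 has abundance 1 − x.
65.9810·x + 66.9564·(1 − x) = 66.4488
(65.9810 − 66.9564)·x = 66.4488 − 66.9564
x = -0.5076 / -0.9754 = 0.52040 → 52.04% Zf-66, 47.96% Zf-67.

52.04%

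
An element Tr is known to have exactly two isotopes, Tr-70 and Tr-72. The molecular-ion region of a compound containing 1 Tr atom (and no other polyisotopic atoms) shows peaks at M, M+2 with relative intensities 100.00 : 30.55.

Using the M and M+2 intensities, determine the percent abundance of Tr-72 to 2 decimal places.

23.40%

Write p for the Tr-70 fraction. I(M+2)/I(M) = [C(1,1)·p^0·(1−p)] / p^1 = 1·(1−p)/p = 30.55/100.00 = 0.3055
(1−p)/p = 0.3055/1 = 0.3055  ⇒  p = 1/(1 + 0.3055) = 0.7660
Tr-70: 76.60%, Tr-72: 23.40%.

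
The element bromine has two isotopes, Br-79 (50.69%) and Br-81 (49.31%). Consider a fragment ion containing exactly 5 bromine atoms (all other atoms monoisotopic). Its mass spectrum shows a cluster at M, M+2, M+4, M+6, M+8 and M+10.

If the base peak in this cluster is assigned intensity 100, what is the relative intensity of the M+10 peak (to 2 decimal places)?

(0.5069 + 0.4931)^5 gives M 0.0335, M+2 0.1628, M+4 0.3167, M+6 0.3081, M+8 0.1498, M+10 0.0292; the largest is M+4.
P(M+4) = C(5,2) × 0.5069^3 × 0.4931^2 = 10 × 0.13024674 × 0.24314761 = 0.316692 (base)
P(M+10) = C(5,5) × 0.5069^0 × 0.4931^5 = 1 × 1.0000 × 0.02915245 = 0.029152
Relative intensity = 0.029152 / 0.316692 × 100 = 9.21

9.21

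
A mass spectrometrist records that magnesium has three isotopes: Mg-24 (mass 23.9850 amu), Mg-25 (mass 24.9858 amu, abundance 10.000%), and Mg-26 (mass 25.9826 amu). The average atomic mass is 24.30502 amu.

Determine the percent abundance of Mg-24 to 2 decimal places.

78.99%

The remaining 90.000% is split between Mg-24 (fraction x) and Mg-26 (fraction 0.90000 − x).
Substituting: 23.9850x + 25.9826(0.90000 − x) = 21.80644
(23.9850 − 25.9826)x = -1.5779  ⇒  x = 0.78990, y = 0.11010
Mg-24: 78.99%, Mg-26: 11.01%.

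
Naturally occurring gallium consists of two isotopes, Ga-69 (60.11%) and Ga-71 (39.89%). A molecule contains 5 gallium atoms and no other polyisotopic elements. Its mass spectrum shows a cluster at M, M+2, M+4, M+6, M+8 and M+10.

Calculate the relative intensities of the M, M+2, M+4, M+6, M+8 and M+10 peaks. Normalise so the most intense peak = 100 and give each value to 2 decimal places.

The 5 Ga atoms are independent, so intensities follow the terms of (0.6011 + 0.3989)^5.
P(M) = 0.6011^5 = 0.078475
P(M+2) = 5 × 0.6011^4 × 0.3989^1 = 0.260388
P(M+4) = 10 × 0.6011^3 × 0.3989^2 = 0.345596
P(M+6) = 10 × 0.6011^2 × 0.3989^3 = 0.229343
P(M+8) = 5 × 0.6011^1 × 0.3989^4 = 0.076098
P(M+10) = 0.3989^5 = 0.010100
The M+4 peak is largest (0.345596); scaling to 100 gives 22.71 : 75.34 : 100.00 : 66.36 : 22.02 : 2.92.

22.71 : 75.34 : 100.00 : 66.36 : 22.02 : 2.92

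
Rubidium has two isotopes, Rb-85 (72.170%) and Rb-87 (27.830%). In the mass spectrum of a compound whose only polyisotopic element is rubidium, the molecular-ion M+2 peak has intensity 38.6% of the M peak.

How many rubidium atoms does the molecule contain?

The M+2/M ratio from n Rb atoms is n · q/p = n · 0.27830/0.72170.
n = 0.386 × 0.72170/0.27830 = 1.00 ≈ 1

1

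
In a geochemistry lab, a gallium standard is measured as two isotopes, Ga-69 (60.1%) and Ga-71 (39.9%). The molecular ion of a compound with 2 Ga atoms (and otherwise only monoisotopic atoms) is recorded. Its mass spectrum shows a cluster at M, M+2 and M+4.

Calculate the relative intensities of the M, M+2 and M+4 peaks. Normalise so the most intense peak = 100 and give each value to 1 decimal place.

75.3 : 100.0 : 33.2

The 2 Ga atoms are independent, so intensities follow the terms of (0.601 + 0.399)^2.
P(M) = 0.601^2 = 0.361201
P(M+2) = 2 × 0.601^1 × 0.399^1 = 0.479598
P(M+4) = 0.399^2 = 0.159201
The M+2 peak is largest (0.479598); scaling to 100 gives 75.3 : 100.0 : 33.2.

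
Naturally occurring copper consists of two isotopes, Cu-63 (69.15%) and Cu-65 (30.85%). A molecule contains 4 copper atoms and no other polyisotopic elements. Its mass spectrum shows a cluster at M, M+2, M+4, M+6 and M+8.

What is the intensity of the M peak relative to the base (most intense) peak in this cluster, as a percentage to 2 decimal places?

56.04%

Binomial terms of (0.6915 + 0.3085)^4: M 0.2286, M+2 0.4080, M+4 0.2731, M+6 0.0812, M+8 0.0091 → M+2 is the base peak.
P(M+2) = C(4,1) × 0.6915^3 × 0.3085^1 = 4 × 0.33065611 × 0.3085 = 0.408030 (base)
P(M) = C(4,0) × 0.6915^4 × 0.3085^0 = 1 × 0.2286487 × 1.0000 = 0.228649
Relative intensity = 0.228649 / 0.408030 × 100 = 56.04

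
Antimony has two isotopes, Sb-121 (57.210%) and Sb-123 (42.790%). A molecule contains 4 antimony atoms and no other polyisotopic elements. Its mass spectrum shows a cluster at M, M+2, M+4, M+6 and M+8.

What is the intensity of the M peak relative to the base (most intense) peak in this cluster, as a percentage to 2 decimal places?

Term probabilities: M 0.1071, M+2 0.3205, M+4 0.3596, M+6 0.1793, M+8 0.0335. Base peak = M+4.
P(M+4) = C(4,2) × 0.57210^2 × 0.42790^2 = 6 × 0.32729841 × 0.18309841 = 0.359567 (base)
P(M) = C(4,0) × 0.57210^4 × 0.42790^0 = 1 × 0.10712425 × 1.0000 = 0.107124
Relative intensity = 0.107124 / 0.359567 × 100 = 29.79

29.79%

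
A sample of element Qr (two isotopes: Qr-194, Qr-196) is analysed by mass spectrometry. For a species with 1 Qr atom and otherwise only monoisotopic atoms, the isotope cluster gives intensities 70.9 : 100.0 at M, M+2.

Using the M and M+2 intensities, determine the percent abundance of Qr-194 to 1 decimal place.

41.5%

Write p for the Qr-194 fraction. I(M+2)/I(M) = [C(1,1)·p^0·(1−p)] / p^1 = 1·(1−p)/p = 100.0/70.9 = 1.4104
(1−p)/p = 1.4104/1 = 1.4104  ⇒  p = 1/(1 + 1.4104) = 0.4149
Qr-194: 41.5%, Qr-196: 58.5%.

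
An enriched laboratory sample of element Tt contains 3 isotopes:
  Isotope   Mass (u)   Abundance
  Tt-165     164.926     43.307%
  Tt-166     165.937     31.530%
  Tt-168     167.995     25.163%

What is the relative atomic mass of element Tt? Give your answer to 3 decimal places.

Average mass = Σ (abundance × isotope mass) = 0.43307 × 164.926 + 0.31530 × 165.937 + 0.25163 × 167.995
= 71.4245 + 52.3199 + 42.2726 = 166.0170 u

166.017 u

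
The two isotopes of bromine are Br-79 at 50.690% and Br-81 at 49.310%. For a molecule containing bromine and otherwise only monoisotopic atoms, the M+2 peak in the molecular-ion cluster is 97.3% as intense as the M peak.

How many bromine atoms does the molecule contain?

1

The M+2/M ratio from n Br atoms is n · q/p = n · 0.49310/0.50690.
n = 0.973 × 0.50690/0.49310 = 1.00 ≈ 1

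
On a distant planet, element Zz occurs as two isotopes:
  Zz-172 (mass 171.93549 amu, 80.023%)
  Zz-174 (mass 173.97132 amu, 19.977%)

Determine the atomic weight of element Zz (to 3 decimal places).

The abundance-weighted mean is 0.80023 × 171.93549 + 0.19977 × 173.97132
= 137.587937 + 34.754251 = 172.342188 amu

172.342 amu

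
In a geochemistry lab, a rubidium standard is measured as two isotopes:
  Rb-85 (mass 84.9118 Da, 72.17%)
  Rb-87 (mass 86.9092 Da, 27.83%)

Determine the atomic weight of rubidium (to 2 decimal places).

85.47 Da

Average mass = Σ (abundance × isotope mass) = 0.7217 × 84.9118 + 0.2783 × 86.9092
= 61.28085 + 24.18683 = 85.46768 Da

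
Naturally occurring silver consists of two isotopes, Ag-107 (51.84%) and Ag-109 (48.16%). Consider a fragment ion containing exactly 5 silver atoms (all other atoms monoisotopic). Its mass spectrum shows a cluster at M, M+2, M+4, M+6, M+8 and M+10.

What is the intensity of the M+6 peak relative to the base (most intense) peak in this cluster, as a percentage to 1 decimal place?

(0.5184 + 0.4816)^5 gives M 0.0374, M+2 0.1739, M+4 0.3231, M+6 0.3002, M+8 0.1394, M+10 0.0259; the largest is M+4.
P(M+4) = C(5,2) × 0.5184^3 × 0.4816^2 = 10 × 0.13931407 × 0.23193856 = 0.323123 (base)
P(M+6) = C(5,3) × 0.5184^2 × 0.4816^3 = 10 × 0.26873856 × 0.11170161 = 0.300185
Relative intensity = 0.300185 / 0.323123 × 100 = 92.9

92.9%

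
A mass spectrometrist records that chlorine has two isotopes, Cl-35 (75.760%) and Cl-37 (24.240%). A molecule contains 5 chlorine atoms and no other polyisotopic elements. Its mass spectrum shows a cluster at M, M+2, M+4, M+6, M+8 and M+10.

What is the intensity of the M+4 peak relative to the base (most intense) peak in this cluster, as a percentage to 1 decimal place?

Binomial terms of (0.75760 + 0.24240)^5: M 0.2496, M+2 0.3993, M+4 0.2555, M+6 0.0817, M+8 0.0131, M+10 0.0008 → M+2 is the base peak.
P(M+2) = C(5,1) × 0.75760^4 × 0.24240^1 = 5 × 0.32942751 × 0.2424 = 0.399266 (base)
P(M+4) = C(5,2) × 0.75760^3 × 0.24240^2 = 10 × 0.4348304 × 0.05875776 = 0.255497
Relative intensity = 0.255497 / 0.399266 × 100 = 64.0

64.0%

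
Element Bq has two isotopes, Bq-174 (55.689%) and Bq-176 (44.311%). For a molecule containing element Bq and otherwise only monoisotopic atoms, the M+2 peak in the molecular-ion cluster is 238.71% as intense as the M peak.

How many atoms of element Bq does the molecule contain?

The M+2/M ratio from n Bq atoms is n · q/p = n · 0.44311/0.55689.
n = 2.3871 × 0.55689/0.44311 = 3.00 ≈ 3

3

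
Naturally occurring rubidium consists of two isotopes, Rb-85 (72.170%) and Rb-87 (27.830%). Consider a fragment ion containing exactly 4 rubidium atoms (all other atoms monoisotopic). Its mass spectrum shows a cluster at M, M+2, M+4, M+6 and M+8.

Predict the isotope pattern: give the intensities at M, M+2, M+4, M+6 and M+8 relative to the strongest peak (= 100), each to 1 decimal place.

64.8 : 100.0 : 57.8 : 14.9 : 1.4

Expanding (0.72170 + 0.27830)^4:
P(M) = 0.72170^4 = 0.271286
P(M+2) = 4 × 0.72170^3 × 0.27830^1 = 0.418450
P(M+4) = 6 × 0.72170^2 × 0.27830^2 = 0.242042
P(M+6) = 4 × 0.72170^1 × 0.27830^3 = 0.062224
P(M+8) = 0.27830^4 = 0.005999
The M+2 peak is largest (0.418450); scaling to 100 gives 64.8 : 100.0 : 57.8 : 14.9 : 1.4.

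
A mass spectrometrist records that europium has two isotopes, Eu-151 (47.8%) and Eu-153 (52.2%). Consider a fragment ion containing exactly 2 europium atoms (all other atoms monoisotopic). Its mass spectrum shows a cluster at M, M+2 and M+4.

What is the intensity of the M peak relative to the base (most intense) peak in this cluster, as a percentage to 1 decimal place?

45.8%

Term probabilities: M 0.2285, M+2 0.4990, M+4 0.2725. Base peak = M+2.
P(M+2) = C(2,1) × 0.478^1 × 0.522^1 = 2 × 0.4780 × 0.5220 = 0.499032 (base)
P(M) = C(2,0) × 0.478^2 × 0.522^0 = 1 × 0.228484 × 1.0000 = 0.228484
Relative intensity = 0.228484 / 0.499032 × 100 = 45.8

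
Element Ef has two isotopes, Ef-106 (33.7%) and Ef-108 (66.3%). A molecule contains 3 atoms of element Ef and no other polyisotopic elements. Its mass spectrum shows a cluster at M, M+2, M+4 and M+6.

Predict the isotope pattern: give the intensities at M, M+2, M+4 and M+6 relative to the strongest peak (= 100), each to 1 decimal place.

8.6 : 50.8 : 100.0 : 65.6

Each Ef atom is independently Ef-106 (p = 0.337) or Ef-108 (q = 0.663); the cluster is the binomial expansion (p + q)^3.
P(M) = 0.337^3 = 0.038273
P(M+2) = 3 × 0.337^2 × 0.663^1 = 0.225889
P(M+4) = 3 × 0.337^1 × 0.663^2 = 0.444404
P(M+6) = 0.663^3 = 0.291434
The M+4 peak is largest (0.444404); scaling to 100 gives 8.6 : 50.8 : 100.0 : 65.6.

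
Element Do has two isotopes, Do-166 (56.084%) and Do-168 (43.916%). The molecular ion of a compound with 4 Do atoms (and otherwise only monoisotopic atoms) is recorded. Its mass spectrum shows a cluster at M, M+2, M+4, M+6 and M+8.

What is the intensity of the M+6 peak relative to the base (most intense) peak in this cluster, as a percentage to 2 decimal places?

52.20%

Term probabilities: M 0.0989, M+2 0.3099, M+4 0.3640, M+6 0.1900, M+8 0.0372. Base peak = M+4.
P(M+4) = C(4,2) × 0.56084^2 × 0.43916^2 = 6 × 0.31454151 × 0.19286151 = 0.363978 (base)
P(M+6) = C(4,3) × 0.56084^1 × 0.43916^3 = 4 × 0.56084 × 0.08469706 = 0.190006
Relative intensity = 0.190006 / 0.363978 × 100 = 52.20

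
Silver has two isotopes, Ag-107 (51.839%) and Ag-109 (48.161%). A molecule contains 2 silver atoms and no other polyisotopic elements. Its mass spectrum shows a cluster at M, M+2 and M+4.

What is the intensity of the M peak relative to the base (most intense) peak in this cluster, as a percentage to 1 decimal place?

53.8%

Term probabilities: M 0.2687, M+2 0.4993, M+4 0.2319. Base peak = M+2.
P(M+2) = C(2,1) × 0.51839^1 × 0.48161^1 = 2 × 0.51839 × 0.48161 = 0.499324 (base)
P(M) = C(2,0) × 0.51839^2 × 0.48161^0 = 1 × 0.26872819 × 1.0000 = 0.268728
Relative intensity = 0.268728 / 0.499324 × 100 = 53.8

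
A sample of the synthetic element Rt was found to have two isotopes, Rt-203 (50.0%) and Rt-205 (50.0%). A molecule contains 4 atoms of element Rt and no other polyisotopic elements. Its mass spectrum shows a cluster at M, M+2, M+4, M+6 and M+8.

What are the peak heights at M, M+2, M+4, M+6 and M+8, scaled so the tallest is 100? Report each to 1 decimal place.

16.7 : 66.7 : 100.0 : 66.7 : 16.7

Each Rt atom is independently Rt-203 (p = 0.500) or Rt-205 (q = 0.500); the cluster is the binomial expansion (p + q)^4.
P(M) = 0.500^4 = 0.062500
P(M+2) = 4 × 0.500^3 × 0.500^1 = 0.250000
P(M+4) = 6 × 0.500^2 × 0.500^2 = 0.375000
P(M+6) = 4 × 0.500^1 × 0.500^3 = 0.250000
P(M+8) = 0.500^4 = 0.062500
The M+4 peak is largest (0.375000); scaling to 100 gives 16.7 : 66.7 : 100.0 : 66.7 : 16.7.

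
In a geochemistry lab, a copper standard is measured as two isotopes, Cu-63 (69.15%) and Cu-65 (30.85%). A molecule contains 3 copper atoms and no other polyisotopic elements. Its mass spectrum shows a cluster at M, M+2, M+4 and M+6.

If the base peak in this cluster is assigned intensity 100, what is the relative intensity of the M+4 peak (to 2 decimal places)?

Term probabilities: M 0.3307, M+2 0.4425, M+4 0.1974, M+6 0.0294. Base peak = M+2.
P(M+2) = C(3,1) × 0.6915^2 × 0.3085^1 = 3 × 0.47817225 × 0.3085 = 0.442548 (base)
P(M+4) = C(3,2) × 0.6915^1 × 0.3085^2 = 3 × 0.6915 × 0.09517225 = 0.197435
Relative intensity = 0.197435 / 0.442548 × 100 = 44.61

44.61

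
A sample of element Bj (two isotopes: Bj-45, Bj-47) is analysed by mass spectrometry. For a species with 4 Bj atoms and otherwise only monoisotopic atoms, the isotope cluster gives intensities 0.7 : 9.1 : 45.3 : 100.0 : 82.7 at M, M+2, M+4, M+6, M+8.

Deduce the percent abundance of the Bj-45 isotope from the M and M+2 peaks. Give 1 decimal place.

23.5%

Write p for the Bj-45 fraction. I(M+2)/I(M) = [C(4,1)·p^3·(1−p)] / p^4 = 4·(1−p)/p = 9.1/0.7 = 13.0000
(1−p)/p = 13.0000/4 = 3.2500  ⇒  p = 1/(1 + 3.2500) = 0.2353
Bj-45: 23.5%, Bj-47: 76.5%.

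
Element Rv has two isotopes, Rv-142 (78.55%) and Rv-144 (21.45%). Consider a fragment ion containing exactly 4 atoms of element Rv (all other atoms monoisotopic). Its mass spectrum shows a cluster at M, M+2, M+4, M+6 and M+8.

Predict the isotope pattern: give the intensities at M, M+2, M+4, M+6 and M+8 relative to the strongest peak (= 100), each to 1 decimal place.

Expanding (0.7855 + 0.2145)^4:
P(M) = 0.7855^4 = 0.380702
P(M+2) = 4 × 0.7855^3 × 0.2145^1 = 0.415840
P(M+4) = 6 × 0.7855^2 × 0.2145^2 = 0.170333
P(M+6) = 4 × 0.7855^1 × 0.2145^3 = 0.031009
P(M+8) = 0.2145^4 = 0.002117
The M+2 peak is largest (0.415840); scaling to 100 gives 91.6 : 100.0 : 41.0 : 7.5 : 0.5.

91.6 : 100.0 : 41.0 : 7.5 : 0.5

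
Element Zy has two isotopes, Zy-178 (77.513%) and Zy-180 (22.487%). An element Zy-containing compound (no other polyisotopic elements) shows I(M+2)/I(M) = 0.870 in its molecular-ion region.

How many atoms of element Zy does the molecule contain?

The M+2/M ratio from n Zy atoms is n · q/p = n · 0.22487/0.77513.
n = 0.870 × 0.77513/0.22487 = 3.00 ≈ 3

3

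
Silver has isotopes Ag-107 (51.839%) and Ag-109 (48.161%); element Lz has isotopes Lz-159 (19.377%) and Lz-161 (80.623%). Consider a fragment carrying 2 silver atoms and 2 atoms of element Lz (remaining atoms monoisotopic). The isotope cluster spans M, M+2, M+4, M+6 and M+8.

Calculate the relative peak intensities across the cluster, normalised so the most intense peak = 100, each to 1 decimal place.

2.5 : 25.9 : 85.5 : 100.0 : 38.0

Silver pattern (n=2): 0.26872819 : 0.49932362 : 0.23194819
Element Lz pattern (n=2): 0.03754681 : 0.31244637 : 0.65000681
Convolve the two distributions (both contribute in 2-u steps):
  M: 0.26872819×0.03754681 = 0.010090
  M+2: 0.26872819×0.31244637 + 0.49932362×0.03754681 = 0.102711
  M+4: 0.26872819×0.65000681 + 0.49932362×0.31244637 + 0.23194819×0.03754681 = 0.339396
  M+6: 0.49932362×0.65000681 + 0.23194819×0.31244637 = 0.397035
  M+8: 0.23194819×0.65000681 = 0.150768
Scale to base peak (0.397035) = 100: 2.5 : 25.9 : 85.5 : 100.0 : 38.0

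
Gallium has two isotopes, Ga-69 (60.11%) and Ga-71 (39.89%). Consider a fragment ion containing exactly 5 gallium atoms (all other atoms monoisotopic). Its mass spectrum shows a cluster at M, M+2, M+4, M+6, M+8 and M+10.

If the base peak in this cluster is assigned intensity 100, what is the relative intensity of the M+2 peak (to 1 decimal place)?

75.3

Binomial terms of (0.6011 + 0.3989)^5: M 0.0785, M+2 0.2604, M+4 0.3456, M+6 0.2293, M+8 0.0761, M+10 0.0101 → M+4 is the base peak.
P(M+4) = C(5,2) × 0.6011^3 × 0.3989^2 = 10 × 0.21719018 × 0.15912121 = 0.345596 (base)
P(M+2) = C(5,1) × 0.6011^4 × 0.3989^1 = 5 × 0.13055302 × 0.3989 = 0.260388
Relative intensity = 0.260388 / 0.345596 × 100 = 75.3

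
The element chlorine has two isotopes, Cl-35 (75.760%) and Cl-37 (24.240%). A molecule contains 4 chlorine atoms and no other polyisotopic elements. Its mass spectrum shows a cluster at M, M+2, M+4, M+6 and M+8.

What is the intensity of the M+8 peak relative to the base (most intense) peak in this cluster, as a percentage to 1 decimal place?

Term probabilities: M 0.3294, M+2 0.4216, M+4 0.2023, M+6 0.0432, M+8 0.0035. Base peak = M+2.
P(M+2) = C(4,1) × 0.75760^3 × 0.24240^1 = 4 × 0.4348304 × 0.2424 = 0.421612 (base)
P(M+8) = C(4,4) × 0.75760^0 × 0.24240^4 = 1 × 1.0000 × 0.00345247 = 0.003452
Relative intensity = 0.003452 / 0.421612 × 100 = 0.8

0.8%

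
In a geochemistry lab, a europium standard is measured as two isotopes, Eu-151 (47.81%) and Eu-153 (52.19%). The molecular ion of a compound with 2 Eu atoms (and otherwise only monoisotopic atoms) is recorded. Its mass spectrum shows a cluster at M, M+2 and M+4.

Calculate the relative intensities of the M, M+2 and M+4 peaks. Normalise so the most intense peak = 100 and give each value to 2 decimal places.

Expanding (0.4781 + 0.5219)^2:
P(M) = 0.4781^2 = 0.228580
P(M+2) = 2 × 0.4781^1 × 0.5219^1 = 0.499041
P(M+4) = 0.5219^2 = 0.272380
The M+2 peak is largest (0.499041); scaling to 100 gives 45.80 : 100.00 : 54.58.

45.80 : 100.00 : 54.58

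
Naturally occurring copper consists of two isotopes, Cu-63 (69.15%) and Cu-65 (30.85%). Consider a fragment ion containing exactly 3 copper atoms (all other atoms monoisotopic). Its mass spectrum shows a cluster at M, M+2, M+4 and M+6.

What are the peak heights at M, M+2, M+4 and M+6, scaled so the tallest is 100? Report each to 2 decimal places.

Expanding (0.6915 + 0.3085)^3:
P(M) = 0.6915^3 = 0.330656
P(M+2) = 3 × 0.6915^2 × 0.3085^1 = 0.442548
P(M+4) = 3 × 0.6915^1 × 0.3085^2 = 0.197435
P(M+6) = 0.3085^3 = 0.029361
The M+2 peak is largest (0.442548); scaling to 100 gives 74.72 : 100.00 : 44.61 : 6.63.

74.72 : 100.00 : 44.61 : 6.63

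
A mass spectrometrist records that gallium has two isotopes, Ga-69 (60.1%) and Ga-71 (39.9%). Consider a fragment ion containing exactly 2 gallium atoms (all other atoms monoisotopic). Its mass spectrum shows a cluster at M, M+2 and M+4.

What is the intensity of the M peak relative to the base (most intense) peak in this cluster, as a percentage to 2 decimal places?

75.31%

Term probabilities: M 0.3612, M+2 0.4796, M+4 0.1592. Base peak = M+2.
P(M+2) = C(2,1) × 0.601^1 × 0.399^1 = 2 × 0.6010 × 0.3990 = 0.479598 (base)
P(M) = C(2,0) × 0.601^2 × 0.399^0 = 1 × 0.361201 × 1.0000 = 0.361201
Relative intensity = 0.361201 / 0.479598 × 100 = 75.31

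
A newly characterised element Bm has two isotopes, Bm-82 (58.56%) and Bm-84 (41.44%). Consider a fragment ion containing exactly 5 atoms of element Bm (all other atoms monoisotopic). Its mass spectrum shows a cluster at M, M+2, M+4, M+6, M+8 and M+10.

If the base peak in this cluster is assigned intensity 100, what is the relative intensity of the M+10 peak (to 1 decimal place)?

3.5

Binomial terms of (0.5856 + 0.4144)^5: M 0.0689, M+2 0.2437, M+4 0.3449, M+6 0.2440, M+8 0.0863, M+10 0.0122 → M+4 is the base peak.
P(M+4) = C(5,2) × 0.5856^3 × 0.4144^2 = 10 × 0.20081826 × 0.17172736 = 0.344860 (base)
P(M+10) = C(5,5) × 0.5856^0 × 0.4144^5 = 1 × 1.0000 × 0.01222077 = 0.012221
Relative intensity = 0.012221 / 0.344860 × 100 = 3.5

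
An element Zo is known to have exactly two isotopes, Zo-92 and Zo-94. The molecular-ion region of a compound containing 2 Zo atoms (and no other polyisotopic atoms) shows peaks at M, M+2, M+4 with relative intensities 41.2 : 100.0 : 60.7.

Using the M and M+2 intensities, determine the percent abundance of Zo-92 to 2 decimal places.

Let p = fractional abundance of Zo-92. I(M+2)/I(M) = [C(2,1)·p^1·(1−p)] / p^2 = 2·(1−p)/p = 100.0/41.2 = 2.4272
(1−p)/p = 2.4272/2 = 1.2136  ⇒  p = 1/(1 + 1.2136) = 0.4518
Zo-92: 45.18%, Zo-94: 54.82%.

45.18%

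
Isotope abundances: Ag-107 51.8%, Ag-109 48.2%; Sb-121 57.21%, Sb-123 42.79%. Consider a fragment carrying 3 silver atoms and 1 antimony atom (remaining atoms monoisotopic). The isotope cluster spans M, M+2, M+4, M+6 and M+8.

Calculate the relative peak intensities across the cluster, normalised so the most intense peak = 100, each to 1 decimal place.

21.3 : 75.5 : 100.0 : 58.7 : 12.9

Silver pattern (n=3): 0.13899183 : 0.3879965 : 0.3610315 : 0.11198017
Antimony pattern (n=1): 0.5721 : 0.4279
Convolve the two distributions (both contribute in 2-u steps):
  M: 0.13899183×0.5721 = 0.079517
  M+2: 0.13899183×0.4279 + 0.3879965×0.5721 = 0.281447
  M+4: 0.3879965×0.4279 + 0.3610315×0.5721 = 0.372570
  M+6: 0.3610315×0.4279 + 0.11198017×0.5721 = 0.218549
  M+8: 0.11198017×0.4279 = 0.047916
Scale to base peak (0.372570) = 100: 21.3 : 75.5 : 100.0 : 58.7 : 12.9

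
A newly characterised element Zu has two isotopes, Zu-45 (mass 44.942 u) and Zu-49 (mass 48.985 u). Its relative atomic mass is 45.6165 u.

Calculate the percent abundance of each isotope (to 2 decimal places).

Let x be the fractional abundance of Zu-45; then Zu-49 has abundance 1 − x.
44.942·x + 48.985·(1 − x) = 45.6165
(44.942 − 48.985)·x = 45.6165 − 48.985
x = -3.3685 / -4.043 = 0.83317 → 83.32% Zu-45, 16.68% Zu-49.

Zu-45: 83.32%, Zu-49: 16.68%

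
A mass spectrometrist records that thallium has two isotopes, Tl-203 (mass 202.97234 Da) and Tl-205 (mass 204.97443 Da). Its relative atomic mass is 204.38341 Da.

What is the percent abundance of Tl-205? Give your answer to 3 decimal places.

Let x be the fractional abundance of Tl-203; then Tl-205 has abundance 1 − x.
202.97234·x + 204.97443·(1 − x) = 204.38341
(202.97234 − 204.97443)·x = 204.38341 − 204.97443
x = -0.59102 / -2.00209 = 0.29520 → 29.520% Tl-203, 70.480% Tl-205.

70.480%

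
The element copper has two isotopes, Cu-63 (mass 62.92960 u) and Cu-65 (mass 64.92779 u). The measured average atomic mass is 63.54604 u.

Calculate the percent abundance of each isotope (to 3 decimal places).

With x = fraction of Cu-63 (so Cu-65 is 1 − x):
62.92960·x + 64.92779·(1 − x) = 63.54604
(62.92960 − 64.92779)·x = 63.54604 − 64.92779
x = -1.38175 / -1.99819 = 0.69150 → 69.150% Cu-63, 30.850% Cu-65.

Cu-63: 69.150%, Cu-65: 30.850%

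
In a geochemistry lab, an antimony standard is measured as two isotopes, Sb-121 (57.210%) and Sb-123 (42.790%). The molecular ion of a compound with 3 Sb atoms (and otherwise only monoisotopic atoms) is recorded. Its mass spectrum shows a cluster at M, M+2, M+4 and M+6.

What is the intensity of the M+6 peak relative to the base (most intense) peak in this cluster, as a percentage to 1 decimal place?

18.6%

(0.57210 + 0.42790)^3 gives M 0.1872, M+2 0.4202, M+4 0.3143, M+6 0.0783; the largest is M+2.
P(M+2) = C(3,1) × 0.57210^2 × 0.42790^1 = 3 × 0.32729841 × 0.4279 = 0.420153 (base)
P(M+6) = C(3,3) × 0.57210^0 × 0.42790^3 = 1 × 1.0000 × 0.07834781 = 0.078348
Relative intensity = 0.078348 / 0.420153 × 100 = 18.6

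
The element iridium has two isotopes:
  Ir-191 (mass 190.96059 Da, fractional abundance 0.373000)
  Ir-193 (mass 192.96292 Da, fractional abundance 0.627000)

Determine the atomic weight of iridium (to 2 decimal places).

192.22 Da

The abundance-weighted mean is 0.373000 × 190.96059 + 0.627000 × 192.96292
= 71.228300 + 120.987751 = 192.216051 Da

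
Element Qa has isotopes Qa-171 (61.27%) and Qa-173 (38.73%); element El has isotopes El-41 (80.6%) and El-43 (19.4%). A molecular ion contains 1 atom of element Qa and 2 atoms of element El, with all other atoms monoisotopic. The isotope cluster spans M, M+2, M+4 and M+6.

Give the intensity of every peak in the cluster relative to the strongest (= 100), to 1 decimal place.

89.8 : 100.0 : 32.5 : 3.3

Element Qa pattern (n=1): 0.6127 : 0.3873
Element El pattern (n=2): 0.649636 : 0.312728 : 0.037636
Convolve the two distributions (both contribute in 2-u steps):
  M: 0.6127×0.649636 = 0.398032
  M+2: 0.6127×0.312728 + 0.3873×0.649636 = 0.443212
  M+4: 0.6127×0.037636 + 0.3873×0.312728 = 0.144179
  M+6: 0.3873×0.037636 = 0.014576
Scale to base peak (0.443212) = 100: 89.8 : 100.0 : 32.5 : 3.3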